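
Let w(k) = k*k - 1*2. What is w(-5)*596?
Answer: 13708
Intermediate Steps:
w(k) = -2 + k² (w(k) = k² - 2 = -2 + k²)
w(-5)*596 = (-2 + (-5)²)*596 = (-2 + 25)*596 = 23*596 = 13708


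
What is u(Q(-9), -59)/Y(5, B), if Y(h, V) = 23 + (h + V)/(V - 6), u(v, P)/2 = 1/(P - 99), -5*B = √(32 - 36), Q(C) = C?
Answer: -20046/35117791 + 110*I/35117791 ≈ -0.00057082 + 3.1323e-6*I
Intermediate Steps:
B = -2*I/5 (B = -√(32 - 36)/5 = -2*I/5 ≈ -0.4*I)
u(v, P) = 2/(-99 + P) (u(v, P) = 2/(P - 99) = 2/(-99 + P))
Y(h, V) = 23 + (V + h)/(-6 + V)
u(Q(-9), -59)/Y(5, B) = (2/(-99 - 59))/(((-138 + 5 + 24*(-2*I/5))/(-6 - 2*I/5))) = (2/(-158))/(((25*(-6 + 2*I/5)/904)*(-138 + 5 - 48*I/5))) = (2*(-1/158))/(((25*(-6 + 2*I/5)/904)*(-133 - 48*I/5))) = -25*(-133 + 48*I/5)*(-6 - 2*I/5)/444529/79 = -25*(-133 + 48*I/5)*(-6 - 2*I/5)/35117791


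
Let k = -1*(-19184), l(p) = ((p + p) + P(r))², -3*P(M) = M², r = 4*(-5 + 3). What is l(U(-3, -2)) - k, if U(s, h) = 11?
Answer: -172652/9 ≈ -19184.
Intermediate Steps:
r = -8 (r = 4*(-2) = -8)
P(M) = -M²/3
l(p) = (-64/3 + 2*p)² (l(p) = ((p + p) - ⅓*(-8)²)² = (2*p - ⅓*64)² = (2*p - 64/3)² = (-64/3 + 2*p)²)
k = 19184
l(U(-3, -2)) - k = 4*(-32 + 3*11)²/9 - 1*19184 = 4*(-32 + 33)²/9 - 19184 = (4/9)*1² - 19184 = (4/9)*1 - 19184 = 4/9 - 19184 = -172652/9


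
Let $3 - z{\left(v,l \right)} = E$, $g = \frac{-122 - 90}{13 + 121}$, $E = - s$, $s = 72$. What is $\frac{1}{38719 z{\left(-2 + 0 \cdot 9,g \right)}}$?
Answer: $\frac{1}{2903925} \approx 3.4436 \cdot 10^{-7}$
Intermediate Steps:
$E = -72$ ($E = \left(-1\right) 72 = -72$)
$g = - \frac{106}{67}$ ($g = - \frac{212}{134} = \left(-212\right) \frac{1}{134} = - \frac{106}{67} \approx -1.5821$)
$z{\left(v,l \right)} = 75$ ($z{\left(v,l \right)} = 3 - -72 = 3 + 72 = 75$)
$\frac{1}{38719 z{\left(-2 + 0 \cdot 9,g \right)}} = \frac{1}{38719 \cdot 75} = \frac{1}{38719} \cdot \frac{1}{75} = \frac{1}{2903925}$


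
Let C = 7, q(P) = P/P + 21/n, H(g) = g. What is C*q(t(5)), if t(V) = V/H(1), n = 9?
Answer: 70/3 ≈ 23.333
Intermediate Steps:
t(V) = V (t(V) = V/1 = V*1 = V)
q(P) = 10/3 (q(P) = P/P + 21/9 = 1 + 21*(⅑) = 1 + 7/3 = 10/3)
C*q(t(5)) = 7*(10/3) = 70/3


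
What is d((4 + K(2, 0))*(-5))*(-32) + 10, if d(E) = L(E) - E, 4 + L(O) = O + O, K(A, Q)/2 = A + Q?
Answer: 1418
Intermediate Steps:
K(A, Q) = 2*A + 2*Q (K(A, Q) = 2*(A + Q) = 2*A + 2*Q)
L(O) = -4 + 2*O (L(O) = -4 + (O + O) = -4 + 2*O)
d(E) = -4 + E (d(E) = (-4 + 2*E) - E = -4 + E)
d((4 + K(2, 0))*(-5))*(-32) + 10 = (-4 + (4 + (2*2 + 2*0))*(-5))*(-32) + 10 = (-4 + (4 + (4 + 0))*(-5))*(-32) + 10 = (-4 + (4 + 4)*(-5))*(-32) + 10 = (-4 + 8*(-5))*(-32) + 10 = (-4 - 40)*(-32) + 10 = -44*(-32) + 10 = 1408 + 10 = 1418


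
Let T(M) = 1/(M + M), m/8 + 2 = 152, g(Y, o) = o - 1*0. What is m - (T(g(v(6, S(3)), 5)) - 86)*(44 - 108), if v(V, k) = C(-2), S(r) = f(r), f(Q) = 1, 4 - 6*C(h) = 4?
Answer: -21488/5 ≈ -4297.6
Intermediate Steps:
C(h) = 0 (C(h) = 2/3 - 1/6*4 = 2/3 - 2/3 = 0)
S(r) = 1
v(V, k) = 0
g(Y, o) = o (g(Y, o) = o + 0 = o)
m = 1200 (m = -16 + 8*152 = -16 + 1216 = 1200)
T(M) = 1/(2*M)
m - (T(g(v(6, S(3)), 5)) - 86)*(44 - 108) = 1200 - ((1/2)/5 - 86)*(44 - 108) = 1200 - ((1/2)*(1/5) - 86)*(-64) = 1200 - (1/10 - 86)*(-64) = 1200 - (-859)*(-64)/10 = 1200 - 1*27488/5 = 1200 - 27488/5 = -21488/5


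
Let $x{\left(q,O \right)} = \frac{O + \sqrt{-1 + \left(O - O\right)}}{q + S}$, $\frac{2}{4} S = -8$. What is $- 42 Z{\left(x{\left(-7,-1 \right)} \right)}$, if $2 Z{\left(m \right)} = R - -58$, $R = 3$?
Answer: $-1281$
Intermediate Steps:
$S = -16$ ($S = 2 \left(-8\right) = -16$)
$x{\left(q,O \right)} = \frac{i + O}{-16 + q}$ ($x{\left(q,O \right)} = \frac{O + \sqrt{-1 + \left(O - O\right)}}{q - 16} = \frac{O + \sqrt{-1 + 0}}{-16 + q} = \frac{O + \sqrt{-1}}{-16 + q} = \frac{O + i}{-16 + q} = \frac{i + O}{-16 + q}$)
$Z{\left(m \right)} = \frac{61}{2}$ ($Z{\left(m \right)} = \frac{3 - -58}{2} = \frac{3 + 58}{2} = \frac{1}{2} \cdot 61 = \frac{61}{2}$)
$- 42 Z{\left(x{\left(-7,-1 \right)} \right)} = \left(-42\right) \frac{61}{2} = -1281$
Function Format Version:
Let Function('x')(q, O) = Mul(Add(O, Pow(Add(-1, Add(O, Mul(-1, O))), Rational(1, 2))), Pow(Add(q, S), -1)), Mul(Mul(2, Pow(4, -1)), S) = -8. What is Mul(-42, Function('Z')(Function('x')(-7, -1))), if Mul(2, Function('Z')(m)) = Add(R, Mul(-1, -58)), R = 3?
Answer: -1281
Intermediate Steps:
S = -16 (S = Mul(2, -8) = -16)
Function('x')(q, O) = Mul(Pow(Add(-16, q), -1), Add(I, O)) (Function('x')(q, O) = Mul(Add(O, Pow(Add(-1, Add(O, Mul(-1, O))), Rational(1, 2))), Pow(Add(q, -16), -1)) = Mul(Add(O, Pow(Add(-1, 0), Rational(1, 2))), Pow(Add(-16, q), -1)) = Mul(Add(O, Pow(-1, Rational(1, 2))), Pow(Add(-16, q), -1)) = Mul(Add(O, I), Pow(Add(-16, q), -1)) = Mul(Add(I, O), Pow(Add(-16, q), -1)) = Mul(Pow(Add(-16, q), -1), Add(I, O)))
Function('Z')(m) = Rational(61, 2) (Function('Z')(m) = Mul(Rational(1, 2), Add(3, Mul(-1, -58))) = Mul(Rational(1, 2), Add(3, 58)) = Mul(Rational(1, 2), 61) = Rational(61, 2))
Mul(-42, Function('Z')(Function('x')(-7, -1))) = Mul(-42, Rational(61, 2)) = -1281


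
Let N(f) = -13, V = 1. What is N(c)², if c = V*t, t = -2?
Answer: 169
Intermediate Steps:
c = -2 (c = 1*(-2) = -2)
N(c)² = (-13)² = 169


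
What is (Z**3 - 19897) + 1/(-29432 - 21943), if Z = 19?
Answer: -669827251/51375 ≈ -13038.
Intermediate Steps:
(Z**3 - 19897) + 1/(-29432 - 21943) = (19**3 - 19897) + 1/(-29432 - 21943) = (6859 - 19897) + 1/(-51375) = -13038 - 1/51375 = -669827251/51375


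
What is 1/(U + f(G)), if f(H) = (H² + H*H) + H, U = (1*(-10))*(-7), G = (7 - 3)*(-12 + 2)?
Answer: 1/3230 ≈ 0.00030960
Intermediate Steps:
G = -40 (G = 4*(-10) = -40)
U = 70 (U = -10*(-7) = 70)
f(H) = H + 2*H² (f(H) = (H² + H²) + H = 2*H² + H = H + 2*H²)
1/(U + f(G)) = 1/(70 - 40*(1 + 2*(-40))) = 1/(70 - 40*(1 - 80)) = 1/(70 - 40*(-79)) = 1/(70 + 3160) = 1/3230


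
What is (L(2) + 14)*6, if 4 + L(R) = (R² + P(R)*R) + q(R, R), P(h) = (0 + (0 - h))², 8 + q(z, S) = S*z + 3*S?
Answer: 144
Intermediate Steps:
q(z, S) = -8 + 3*S + S*z (q(z, S) = -8 + (S*z + 3*S) = -8 + (3*S + S*z) = -8 + 3*S + S*z)
P(h) = h² (P(h) = (0 - h)² = (-h)² = h²)
L(R) = -12 + R³ + 2*R² + 3*R (L(R) = -4 + ((R² + R²*R) + (-8 + 3*R + R*R)) = -4 + ((R² + R³) + (-8 + 3*R + R²)) = -4 + ((R² + R³) + (-8 + R² + 3*R)) = -4 + (-8 + R³ + 2*R² + 3*R) = -12 + R³ + 2*R² + 3*R)
(L(2) + 14)*6 = ((-12 + 2³ + 2*2² + 3*2) + 14)*6 = ((-12 + 8 + 2*4 + 6) + 14)*6 = ((-12 + 8 + 8 + 6) + 14)*6 = (10 + 14)*6 = 24*6 = 144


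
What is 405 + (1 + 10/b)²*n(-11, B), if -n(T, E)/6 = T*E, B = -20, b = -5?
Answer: -915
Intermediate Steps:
n(T, E) = -6*E*T (n(T, E) = -6*T*E = -6*E*T)
405 + (1 + 10/b)²*n(-11, B) = 405 + (1 + 10/(-5))²*(-6*(-20)*(-11)) = 405 + (1 + 10*(-⅕))²*(-1320) = 405 + (1 - 2)²*(-1320) = 405 + (-1)²*(-1320) = 405 + 1*(-1320) = 405 - 1320 = -915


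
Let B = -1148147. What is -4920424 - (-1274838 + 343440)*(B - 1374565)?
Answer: -2349653831800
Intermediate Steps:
-4920424 - (-1274838 + 343440)*(B - 1374565) = -4920424 - (-1274838 + 343440)*(-1148147 - 1374565) = -4920424 - (-931398)*(-2522712) = -4920424 - 1*2349648911376 = -4920424 - 2349648911376 = -2349653831800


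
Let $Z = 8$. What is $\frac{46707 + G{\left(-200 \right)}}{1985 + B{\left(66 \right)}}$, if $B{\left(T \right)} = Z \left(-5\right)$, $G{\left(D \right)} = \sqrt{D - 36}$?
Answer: $\frac{46707}{1945} + \frac{2 i \sqrt{59}}{1945} \approx 24.014 + 0.0078983 i$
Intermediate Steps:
$G{\left(D \right)} = \sqrt{-36 + D}$
$B{\left(T \right)} = -40$ ($B{\left(T \right)} = 8 \left(-5\right) = -40$)
$\frac{46707 + G{\left(-200 \right)}}{1985 + B{\left(66 \right)}} = \frac{46707 + \sqrt{-36 - 200}}{1985 - 40} = \frac{46707 + \sqrt{-236}}{1945} = \left(46707 + 2 i \sqrt{59}\right) \frac{1}{1945} = \frac{46707}{1945} + \frac{2 i \sqrt{59}}{1945}$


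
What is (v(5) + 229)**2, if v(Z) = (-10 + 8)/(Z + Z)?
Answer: 1308736/25 ≈ 52349.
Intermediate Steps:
v(Z) = -1/Z (v(Z) = -2*1/(2*Z) = -1/Z)
(v(5) + 229)**2 = (-1/5 + 229)**2 = (1144/5)**2 = 1308736/25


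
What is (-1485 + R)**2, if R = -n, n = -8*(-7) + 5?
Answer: 2390116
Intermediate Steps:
n = 61 (n = 56 + 5 = 61)
R = -61 (R = -1*61 = -61)
(-1485 + R)**2 = (-1485 - 61)**2 = (-1546)**2 = 2390116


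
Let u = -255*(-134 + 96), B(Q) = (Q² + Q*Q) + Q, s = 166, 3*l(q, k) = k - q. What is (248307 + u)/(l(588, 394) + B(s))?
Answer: 773991/165640 ≈ 4.6727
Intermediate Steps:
l(q, k) = -q/3 + k/3 (l(q, k) = (k - q)/3 = -q/3 + k/3)
B(Q) = Q + 2*Q² (B(Q) = (Q² + Q²) + Q = 2*Q² + Q = Q + 2*Q²)
u = 9690 (u = -255*(-38) = 9690)
(248307 + u)/(l(588, 394) + B(s)) = (248307 + 9690)/((-⅓*588 + (⅓)*394) + 166*(1 + 2*166)) = 257997/((-196 + 394/3) + 166*(1 + 332)) = 257997/(-194/3 + 166*333) = 257997/(-194/3 + 55278) = 257997/(165640/3) = 257997*(3/165640) = 773991/165640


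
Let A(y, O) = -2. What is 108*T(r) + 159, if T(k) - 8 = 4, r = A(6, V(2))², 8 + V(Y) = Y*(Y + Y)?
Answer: 1455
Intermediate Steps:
V(Y) = -8 + 2*Y² (V(Y) = -8 + Y*(Y + Y) = -8 + Y*(2*Y) = -8 + 2*Y²)
r = 4 (r = (-2)² = 4)
T(k) = 12 (T(k) = 8 + 4 = 12)
108*T(r) + 159 = 108*12 + 159 = 1296 + 159 = 1455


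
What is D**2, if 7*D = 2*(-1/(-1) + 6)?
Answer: 4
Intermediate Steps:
D = 2 (D = (2*(-1/(-1) + 6))/7 = (2*(-1*(-1) + 6))/7 = (2*(1 + 6))/7 = (2*7)/7 = (1/7)*14 = 2)
D**2 = 2**2 = 4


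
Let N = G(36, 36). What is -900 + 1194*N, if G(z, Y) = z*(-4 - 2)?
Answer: -258804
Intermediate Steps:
G(z, Y) = -6*z (G(z, Y) = z*(-6) = -6*z)
N = -216 (N = -6*36 = -216)
-900 + 1194*N = -900 + 1194*(-216) = -900 - 257904 = -258804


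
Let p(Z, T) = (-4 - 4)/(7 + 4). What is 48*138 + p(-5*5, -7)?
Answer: 72856/11 ≈ 6623.3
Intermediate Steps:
p(Z, T) = -8/11
48*138 + p(-5*5, -7) = 48*138 - 8/11 = 6624 - 8/11 = 72856/11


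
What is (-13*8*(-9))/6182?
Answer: 468/3091 ≈ 0.15141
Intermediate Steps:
(-13*8*(-9))/6182 = -104*(-9)*(1/6182) = 936*(1/6182) = 468/3091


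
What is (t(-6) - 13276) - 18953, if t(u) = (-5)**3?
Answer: -32354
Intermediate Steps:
t(u) = -125
(t(-6) - 13276) - 18953 = (-125 - 13276) - 18953 = -13401 - 18953 = -32354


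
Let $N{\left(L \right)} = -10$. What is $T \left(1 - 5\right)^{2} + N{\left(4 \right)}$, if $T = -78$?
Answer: $-1258$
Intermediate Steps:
$T \left(1 - 5\right)^{2} + N{\left(4 \right)} = - 78 \left(1 - 5\right)^{2} - 10 = - 78 \left(-4\right)^{2} - 10 = \left(-78\right) 16 - 10 = -1248 - 10 = -1258$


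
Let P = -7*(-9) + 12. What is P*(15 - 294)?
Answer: -20925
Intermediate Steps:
P = 75 (P = 63 + 12 = 75)
P*(15 - 294) = 75*(15 - 294) = 75*(-279) = -20925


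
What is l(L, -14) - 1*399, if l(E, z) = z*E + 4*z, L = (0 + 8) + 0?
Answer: -567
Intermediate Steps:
L = 8 (L = 8 + 0 = 8)
l(E, z) = 4*z + E*z (l(E, z) = E*z + 4*z = 4*z + E*z)
l(L, -14) - 1*399 = -14*(4 + 8) - 1*399 = -14*12 - 399 = -168 - 399 = -567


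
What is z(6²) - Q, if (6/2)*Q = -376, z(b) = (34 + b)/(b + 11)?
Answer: 17882/141 ≈ 126.82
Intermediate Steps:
z(b) = (34 + b)/(11 + b)
Q = -376/3 (Q = (⅓)*(-376) = -376/3 ≈ -125.33)
z(6²) - Q = (34 + 6²)/(11 + 6²) - 1*(-376/3) = (34 + 36)/(11 + 36) + 376/3 = 70/47 + 376/3 = 17882/141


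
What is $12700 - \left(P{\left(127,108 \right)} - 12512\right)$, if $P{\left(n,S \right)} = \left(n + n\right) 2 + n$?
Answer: $24577$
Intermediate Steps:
$P{\left(n,S \right)} = 5 n$ ($P{\left(n,S \right)} = 2 n 2 + n = 4 n + n = 5 n$)
$12700 - \left(P{\left(127,108 \right)} - 12512\right) = 12700 - \left(5 \cdot 127 - 12512\right) = 12700 - \left(635 - 12512\right) = 12700 - -11877 = 12700 + 11877 = 24577$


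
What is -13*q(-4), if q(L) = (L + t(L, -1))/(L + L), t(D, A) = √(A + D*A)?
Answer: -13/2 + 13*√3/8 ≈ -3.6854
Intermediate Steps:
t(D, A) = √(A + A*D)
q(L) = (L + √(-1 - L))/(2*L) (q(L) = (L + √(-(1 + L)))/(L + L) = (L + √(-1 - L))/((2*L)) = (L + √(-1 - L))*(1/(2*L)) = (L + √(-1 - L))/(2*L))
-13*q(-4) = -13*(-4 + √(-1 - 1*(-4)))/(2*(-4)) = -13*(-1)*(-4 + √(-1 + 4))/(2*4) = -13*(-1)*(-4 + √3)/(2*4) = -13*(½ - √3/8) = -13/2 + 13*√3/8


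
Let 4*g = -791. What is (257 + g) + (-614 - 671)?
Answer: -4903/4 ≈ -1225.8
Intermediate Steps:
g = -791/4 (g = (¼)*(-791) = -791/4 ≈ -197.75)
(257 + g) + (-614 - 671) = (257 - 791/4) + (-614 - 671) = 237/4 - 1285 = -4903/4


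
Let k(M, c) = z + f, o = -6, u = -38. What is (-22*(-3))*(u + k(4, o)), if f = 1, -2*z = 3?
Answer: -2541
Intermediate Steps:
z = -3/2 (z = -½*3 = -3/2 ≈ -1.5000)
k(M, c) = -½ (k(M, c) = -3/2 + 1 = -½)
(-22*(-3))*(u + k(4, o)) = (-22*(-3))*(-38 - ½) = 66*(-77/2) = -2541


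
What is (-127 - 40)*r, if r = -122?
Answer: 20374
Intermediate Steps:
(-127 - 40)*r = (-127 - 40)*(-122) = -167*(-122) = 20374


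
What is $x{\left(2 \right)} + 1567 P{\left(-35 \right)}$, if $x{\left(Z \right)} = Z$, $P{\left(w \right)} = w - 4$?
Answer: $-61111$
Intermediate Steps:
$P{\left(w \right)} = -4 + w$ ($P{\left(w \right)} = w - 4 = -4 + w$)
$x{\left(2 \right)} + 1567 P{\left(-35 \right)} = 2 + 1567 \left(-4 - 35\right) = 2 + 1567 \left(-39\right) = 2 - 61113 = -61111$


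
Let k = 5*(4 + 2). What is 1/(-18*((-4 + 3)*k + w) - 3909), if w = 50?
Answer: -1/4269 ≈ -0.00023425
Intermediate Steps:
k = 30 (k = 5*6 = 30)
1/(-18*((-4 + 3)*k + w) - 3909) = 1/(-18*((-4 + 3)*30 + 50) - 3909) = 1/(-18*(-1*30 + 50) - 3909) = 1/(-18*(-30 + 50) - 3909) = 1/(-18*20 - 3909) = 1/(-360 - 3909) = 1/(-4269) = -1/4269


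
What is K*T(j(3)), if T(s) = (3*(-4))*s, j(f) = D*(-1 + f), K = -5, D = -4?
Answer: -480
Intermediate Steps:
j(f) = 4 - 4*f (j(f) = -4*(-1 + f) = 4 - 4*f)
T(s) = -12*s
K*T(j(3)) = -(-60)*(4 - 4*3) = -(-60)*(4 - 12) = -(-60)*(-8) = -5*96 = -480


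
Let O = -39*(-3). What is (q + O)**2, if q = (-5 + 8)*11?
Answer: 22500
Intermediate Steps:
O = 117
q = 33 (q = 3*11 = 33)
(q + O)**2 = (33 + 117)**2 = 150**2 = 22500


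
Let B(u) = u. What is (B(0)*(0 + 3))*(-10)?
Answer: 0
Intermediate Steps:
(B(0)*(0 + 3))*(-10) = (0*(0 + 3))*(-10) = (0*3)*(-10) = 0*(-10) = 0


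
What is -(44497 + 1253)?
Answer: -45750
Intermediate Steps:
-(44497 + 1253) = -1*45750 = -45750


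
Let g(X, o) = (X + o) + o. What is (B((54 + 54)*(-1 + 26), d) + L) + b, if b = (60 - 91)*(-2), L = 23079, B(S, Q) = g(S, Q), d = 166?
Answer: 26173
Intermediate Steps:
g(X, o) = X + 2*o
B(S, Q) = S + 2*Q
b = 62 (b = -31*(-2) = 62)
(B((54 + 54)*(-1 + 26), d) + L) + b = (((54 + 54)*(-1 + 26) + 2*166) + 23079) + 62 = ((108*25 + 332) + 23079) + 62 = ((2700 + 332) + 23079) + 62 = (3032 + 23079) + 62 = 26111 + 62 = 26173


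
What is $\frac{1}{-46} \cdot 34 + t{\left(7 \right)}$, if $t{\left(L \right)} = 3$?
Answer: $\frac{52}{23} \approx 2.2609$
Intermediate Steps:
$\frac{1}{-46} \cdot 34 + t{\left(7 \right)} = \frac{1}{-46} \cdot 34 + 3 = \left(- \frac{1}{46}\right) 34 + 3 = - \frac{17}{23} + 3 = \frac{52}{23}$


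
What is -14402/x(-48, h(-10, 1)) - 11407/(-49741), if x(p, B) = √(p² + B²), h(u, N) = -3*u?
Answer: 11407/49741 - 7201*√89/267 ≈ -254.21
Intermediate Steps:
x(p, B) = √(B² + p²)
-14402/x(-48, h(-10, 1)) - 11407/(-49741) = -14402/√((-3*(-10))² + (-48)²) - 11407/(-49741) = -14402/√(30² + 2304) - 11407*(-1/49741) = -14402/√(900 + 2304) + 11407/49741 = -14402*√89/534 + 11407/49741 = -7201*√89/267 + 11407/49741 = 11407/49741 - 7201*√89/267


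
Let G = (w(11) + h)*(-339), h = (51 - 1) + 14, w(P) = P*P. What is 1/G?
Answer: -1/62715 ≈ -1.5945e-5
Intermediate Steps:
w(P) = P**2
h = 64 (h = 50 + 14 = 64)
G = -62715 (G = (11**2 + 64)*(-339) = (121 + 64)*(-339) = 185*(-339) = -62715)
1/G = 1/(-62715) = -1/62715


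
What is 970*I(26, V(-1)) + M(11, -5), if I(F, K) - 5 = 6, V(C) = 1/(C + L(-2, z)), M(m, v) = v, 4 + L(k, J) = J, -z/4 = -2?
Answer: 10665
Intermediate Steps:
z = 8 (z = -4*(-2) = 8)
L(k, J) = -4 + J
V(C) = 1/(4 + C) (V(C) = 1/(C + (-4 + 8)) = 1/(C + 4) = 1/(4 + C))
I(F, K) = 11 (I(F, K) = 5 + 6 = 11)
970*I(26, V(-1)) + M(11, -5) = 970*11 - 5 = 10670 - 5 = 10665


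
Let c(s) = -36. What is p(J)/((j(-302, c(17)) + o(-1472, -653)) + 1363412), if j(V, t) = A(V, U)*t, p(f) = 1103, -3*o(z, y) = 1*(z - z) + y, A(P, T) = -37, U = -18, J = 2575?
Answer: 3309/4094885 ≈ 0.00080808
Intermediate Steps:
o(z, y) = -y/3 (o(z, y) = -(1*(z - z) + y)/3 = -(1*0 + y)/3 = -(0 + y)/3 = -y/3)
j(V, t) = -37*t
p(J)/((j(-302, c(17)) + o(-1472, -653)) + 1363412) = 1103/((-37*(-36) - ⅓*(-653)) + 1363412) = 1103/((1332 + 653/3) + 1363412) = 1103/(4649/3 + 1363412) = 1103/(4094885/3) = 1103*(3/4094885) = 3309/4094885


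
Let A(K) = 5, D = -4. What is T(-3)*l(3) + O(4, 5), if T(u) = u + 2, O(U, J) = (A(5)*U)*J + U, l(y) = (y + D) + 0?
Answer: 105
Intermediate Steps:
l(y) = -4 + y (l(y) = (y - 4) + 0 = (-4 + y) + 0 = -4 + y)
O(U, J) = U + 5*J*U (O(U, J) = (5*U)*J + U = 5*J*U + U = U + 5*J*U)
T(u) = 2 + u
T(-3)*l(3) + O(4, 5) = (2 - 3)*(-4 + 3) + 4*(1 + 5*5) = -1*(-1) + 4*(1 + 25) = 1 + 4*26 = 1 + 104 = 105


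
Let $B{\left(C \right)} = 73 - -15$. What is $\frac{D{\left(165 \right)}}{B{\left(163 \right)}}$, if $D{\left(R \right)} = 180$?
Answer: $\frac{45}{22} \approx 2.0455$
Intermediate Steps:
$B{\left(C \right)} = 88$ ($B{\left(C \right)} = 73 + 15 = 88$)
$\frac{D{\left(165 \right)}}{B{\left(163 \right)}} = \frac{180}{88} = 180 \cdot \frac{1}{88} = \frac{45}{22}$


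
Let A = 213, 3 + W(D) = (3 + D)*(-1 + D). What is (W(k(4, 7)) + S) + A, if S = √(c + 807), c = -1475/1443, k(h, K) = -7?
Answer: 242 + √1678246518/1443 ≈ 270.39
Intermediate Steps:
c = -1475/1443 (c = -1475*1/1443 = -1475/1443 ≈ -1.0222)
W(D) = -3 + (-1 + D)*(3 + D) (W(D) = -3 + (3 + D)*(-1 + D) = -3 + (-1 + D)*(3 + D))
S = √1678246518/1443 (S = √(-1475/1443 + 807) = √(1163026/1443) = √1678246518/1443 ≈ 28.390)
(W(k(4, 7)) + S) + A = ((-6 + (-7)² + 2*(-7)) + √1678246518/1443) + 213 = ((-6 + 49 - 14) + √1678246518/1443) + 213 = (29 + √1678246518/1443) + 213 = 242 + √1678246518/1443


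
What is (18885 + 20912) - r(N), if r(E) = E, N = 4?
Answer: 39793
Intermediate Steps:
(18885 + 20912) - r(N) = (18885 + 20912) - 1*4 = 39797 - 4 = 39793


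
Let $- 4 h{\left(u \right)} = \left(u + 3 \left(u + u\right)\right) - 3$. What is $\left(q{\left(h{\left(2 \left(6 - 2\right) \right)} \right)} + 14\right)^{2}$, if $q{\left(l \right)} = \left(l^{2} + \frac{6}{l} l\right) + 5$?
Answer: $\frac{10297681}{256} \approx 40225.0$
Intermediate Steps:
$h{\left(u \right)} = \frac{3}{4} - \frac{7 u}{4}$ ($h{\left(u \right)} = - \frac{\left(u + 3 \left(u + u\right)\right) - 3}{4} = - \frac{\left(u + 3 \cdot 2 u\right) - 3}{4} = - \frac{\left(u + 6 u\right) - 3}{4} = - \frac{7 u - 3}{4} = - \frac{-3 + 7 u}{4} = \frac{3}{4} - \frac{7 u}{4}$)
$q{\left(l \right)} = 11 + l^{2}$ ($q{\left(l \right)} = \left(l^{2} + 6\right) + 5 = \left(6 + l^{2}\right) + 5 = 11 + l^{2}$)
$\left(q{\left(h{\left(2 \left(6 - 2\right) \right)} \right)} + 14\right)^{2} = \left(\left(11 + \left(\frac{3}{4} - \frac{7 \cdot 2 \left(6 - 2\right)}{4}\right)^{2}\right) + 14\right)^{2} = \left(\left(11 + \left(\frac{3}{4} - \frac{7 \cdot 2 \cdot 4}{4}\right)^{2}\right) + 14\right)^{2} = \left(\left(11 + \left(\frac{3}{4} - 14\right)^{2}\right) + 14\right)^{2} = \left(\left(11 + \left(- \frac{53}{4}\right)^{2}\right) + 14\right)^{2} = \left(\left(11 + \frac{2809}{16}\right) + 14\right)^{2} = \left(\frac{2985}{16} + 14\right)^{2} = \left(\frac{3209}{16}\right)^{2} = \frac{10297681}{256}$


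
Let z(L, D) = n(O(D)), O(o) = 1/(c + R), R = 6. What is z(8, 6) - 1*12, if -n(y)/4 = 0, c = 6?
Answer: -12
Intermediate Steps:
O(o) = 1/12 (O(o) = 1/(6 + 6) = 1/12)
n(y) = 0 (n(y) = -4*0 = 0)
z(L, D) = 0
z(8, 6) - 1*12 = 0 - 1*12 = 0 - 12 = -12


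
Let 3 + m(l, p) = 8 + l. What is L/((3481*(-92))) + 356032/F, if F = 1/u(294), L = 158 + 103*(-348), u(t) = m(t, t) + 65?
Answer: 20751632749491/160126 ≈ 1.2960e+8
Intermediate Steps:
m(l, p) = 5 + l (m(l, p) = -3 + (8 + l) = 5 + l)
u(t) = 70 + t (u(t) = (5 + t) + 65 = 70 + t)
L = -35686 (L = 158 - 35844 = -35686)
F = 1/364 (F = 1/(70 + 294) = 1/364 ≈ 0.0027473)
L/((3481*(-92))) + 356032/F = -35686/(3481*(-92)) + 356032/(1/364) = -35686/(-320252) + 356032*364 = -35686*(-1/320252) + 129595648 = 17843/160126 + 129595648 = 20751632749491/160126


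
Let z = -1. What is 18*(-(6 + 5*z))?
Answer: -18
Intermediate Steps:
18*(-(6 + 5*z)) = 18*(-(6 + 5*(-1))) = 18*(-(6 - 5)) = 18*(-1*1) = 18*(-1) = -18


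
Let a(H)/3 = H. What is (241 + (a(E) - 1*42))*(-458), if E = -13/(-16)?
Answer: -738067/8 ≈ -92258.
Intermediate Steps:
E = 13/16 (E = -13*(-1/16) = 13/16 ≈ 0.81250)
a(H) = 3*H
(241 + (a(E) - 1*42))*(-458) = (241 + (3*(13/16) - 1*42))*(-458) = (241 + (39/16 - 42))*(-458) = (241 - 633/16)*(-458) = (3223/16)*(-458) = -738067/8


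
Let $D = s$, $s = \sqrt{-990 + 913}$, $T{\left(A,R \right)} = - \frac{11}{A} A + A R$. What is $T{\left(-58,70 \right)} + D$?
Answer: $-4071 + i \sqrt{77} \approx -4071.0 + 8.775 i$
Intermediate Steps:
$T{\left(A,R \right)} = -11 + A R$
$s = i \sqrt{77}$ ($s = \sqrt{-77} = i \sqrt{77} \approx 8.775 i$)
$D = i \sqrt{77} \approx 8.775 i$
$T{\left(-58,70 \right)} + D = \left(-11 - 4060\right) + i \sqrt{77} = -4071 + i \sqrt{77}$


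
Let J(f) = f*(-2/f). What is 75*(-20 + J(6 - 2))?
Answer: -1650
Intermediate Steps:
J(f) = -2
75*(-20 + J(6 - 2)) = 75*(-20 - 2) = 75*(-22) = -1650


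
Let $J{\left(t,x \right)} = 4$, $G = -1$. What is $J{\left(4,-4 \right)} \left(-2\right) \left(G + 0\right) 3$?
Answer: $24$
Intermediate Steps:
$J{\left(4,-4 \right)} \left(-2\right) \left(G + 0\right) 3 = 4 \left(-2\right) \left(-1 + 0\right) 3 = - 8 \left(\left(-1\right) 3\right) = \left(-8\right) \left(-3\right) = 24$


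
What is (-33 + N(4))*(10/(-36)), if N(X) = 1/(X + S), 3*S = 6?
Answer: 985/108 ≈ 9.1204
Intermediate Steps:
S = 2 (S = (⅓)*6 = 2)
N(X) = 1/(2 + X) (N(X) = 1/(X + 2) = 1/(2 + X))
(-33 + N(4))*(10/(-36)) = (-33 + 1/(2 + 4))*(10/(-36)) = (-33 + 1/6)*(10*(-1/36)) = (-33 + ⅙)*(-5/18) = -197/6*(-5/18) = 985/108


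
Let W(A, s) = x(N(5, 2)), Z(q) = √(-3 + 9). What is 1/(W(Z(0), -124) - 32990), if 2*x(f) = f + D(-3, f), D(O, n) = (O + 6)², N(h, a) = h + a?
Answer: -1/32982 ≈ -3.0320e-5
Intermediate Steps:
N(h, a) = a + h
Z(q) = √6
D(O, n) = (6 + O)²
x(f) = 9/2 + f/2 (x(f) = (f + (6 - 3)²)/2 = (f + 3²)/2 = (f + 9)/2 = (9 + f)/2 = 9/2 + f/2)
W(A, s) = 8 (W(A, s) = 9/2 + (2 + 5)/2 = 9/2 + (½)*7 = 9/2 + 7/2 = 8)
1/(W(Z(0), -124) - 32990) = 1/(8 - 32990) = 1/(-32982) = -1/32982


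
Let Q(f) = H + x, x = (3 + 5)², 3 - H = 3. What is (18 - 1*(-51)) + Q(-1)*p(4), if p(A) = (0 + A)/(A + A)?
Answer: 101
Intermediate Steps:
H = 0 (H = 3 - 1*3 = 3 - 3 = 0)
p(A) = ½ (p(A) = A/((2*A)) = A*(1/(2*A)) = ½)
x = 64 (x = 8² = 64)
Q(f) = 64 (Q(f) = 0 + 64 = 64)
(18 - 1*(-51)) + Q(-1)*p(4) = (18 - 1*(-51)) + 64*(½) = (18 + 51) + 32 = 69 + 32 = 101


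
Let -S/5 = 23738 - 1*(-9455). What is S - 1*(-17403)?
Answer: -148562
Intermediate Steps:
S = -165965 (S = -5*(23738 - 1*(-9455)) = -5*(23738 + 9455) = -5*33193 = -165965)
S - 1*(-17403) = -165965 - 1*(-17403) = -165965 + 17403 = -148562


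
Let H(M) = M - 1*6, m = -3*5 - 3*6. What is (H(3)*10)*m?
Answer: 990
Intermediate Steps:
m = -33 (m = -15 - 18 = -33)
H(M) = -6 + M (H(M) = M - 6 = -6 + M)
(H(3)*10)*m = ((-6 + 3)*10)*(-33) = -3*10*(-33) = -30*(-33) = 990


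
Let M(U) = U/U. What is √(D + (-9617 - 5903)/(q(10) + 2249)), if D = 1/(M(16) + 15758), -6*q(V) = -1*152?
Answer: I*√8765952358950841/35841219 ≈ 2.6123*I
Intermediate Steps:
M(U) = 1
q(V) = 76/3 (q(V) = -(-1)*152/6 = -⅙*(-152) = 76/3)
D = 1/15759 (D = 1/(1 + 15758) = 1/15759 ≈ 6.3456e-5)
√(D + (-9617 - 5903)/(q(10) + 2249)) = √(1/15759 + (-9617 - 5903)/(76/3 + 2249)) = √(1/15759 - 15520/6823/3) = √(1/15759 - 15520*3/6823) = √(1/15759 - 46560/6823) = √(-733732217/107523657) = I*√8765952358950841/35841219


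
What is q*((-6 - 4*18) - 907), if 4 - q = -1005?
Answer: -993865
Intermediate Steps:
q = 1009 (q = 4 - 1*(-1005) = 4 + 1005 = 1009)
q*((-6 - 4*18) - 907) = 1009*((-6 - 4*18) - 907) = 1009*((-6 - 72) - 907) = 1009*(-78 - 907) = 1009*(-985) = -993865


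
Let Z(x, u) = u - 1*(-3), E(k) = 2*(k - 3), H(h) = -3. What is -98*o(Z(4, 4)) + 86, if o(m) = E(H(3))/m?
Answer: 254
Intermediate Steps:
E(k) = -6 + 2*k (E(k) = 2*(-3 + k) = -6 + 2*k)
Z(x, u) = 3 + u (Z(x, u) = u + 3 = 3 + u)
o(m) = -12/m (o(m) = (-6 + 2*(-3))/m = (-6 - 6)/m = -12/m)
-98*o(Z(4, 4)) + 86 = -(-1176)/(3 + 4) + 86 = -(-1176)/7 + 86 = -98*(-12/7) + 86 = 168 + 86 = 254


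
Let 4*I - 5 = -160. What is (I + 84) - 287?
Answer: -967/4 ≈ -241.75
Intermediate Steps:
I = -155/4 (I = 5/4 + (1/4)*(-160) = 5/4 - 40 = -155/4 ≈ -38.750)
(I + 84) - 287 = (-155/4 + 84) - 287 = 181/4 - 287 = -967/4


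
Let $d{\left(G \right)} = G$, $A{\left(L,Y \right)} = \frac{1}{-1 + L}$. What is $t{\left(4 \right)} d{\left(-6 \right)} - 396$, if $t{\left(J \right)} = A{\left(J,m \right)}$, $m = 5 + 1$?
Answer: $-398$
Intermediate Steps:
$m = 6$
$t{\left(J \right)} = \frac{1}{-1 + J}$
$t{\left(4 \right)} d{\left(-6 \right)} - 396 = \frac{1}{-1 + 4} \left(-6\right) - 396 = \frac{1}{3} \left(-6\right) - 396 = -2 - 396 = -398$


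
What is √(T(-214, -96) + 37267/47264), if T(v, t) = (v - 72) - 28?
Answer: I*√43729920066/11816 ≈ 17.698*I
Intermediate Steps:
T(v, t) = -100 + v (T(v, t) = (-72 + v) - 28 = -100 + v)
√(T(-214, -96) + 37267/47264) = √((-100 - 214) + 37267/47264) = √(-314 + 37267*(1/47264)) = √(-314 + 37267/47264) = √(-14803629/47264) = I*√43729920066/11816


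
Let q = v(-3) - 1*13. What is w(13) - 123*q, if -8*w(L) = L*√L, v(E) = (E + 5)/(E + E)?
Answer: 1640 - 13*√13/8 ≈ 1634.1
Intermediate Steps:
v(E) = (5 + E)/(2*E) (v(E) = (5 + E)/((2*E)) = (5 + E)*(1/(2*E)) = (5 + E)/(2*E))
w(L) = -L^(3/2)/8 (w(L) = -L*√L/8 = -L^(3/2)/8)
q = -40/3 (q = (½)*(5 - 3)/(-3) - 1*13 = (½)*(-⅓)*2 - 13 = -⅓ - 13 = -40/3 ≈ -13.333)
w(13) - 123*q = -13*√13/8 - 123*(-40/3) = -13*√13/8 + 1640 = 1640 - 13*√13/8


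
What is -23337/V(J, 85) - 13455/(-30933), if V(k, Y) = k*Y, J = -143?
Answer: 98380994/41776735 ≈ 2.3549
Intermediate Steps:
V(k, Y) = Y*k
-23337/V(J, 85) - 13455/(-30933) = -23337/(85*(-143)) - 13455/(-30933) = -23337/(-12155) - 13455*(-1/30933) = -23337*(-1/12155) + 1495/3437 = 23337/12155 + 1495/3437 = 98380994/41776735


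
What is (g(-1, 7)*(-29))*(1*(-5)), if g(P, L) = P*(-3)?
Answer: 435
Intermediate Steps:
g(P, L) = -3*P
(g(-1, 7)*(-29))*(1*(-5)) = (-3*(-1)*(-29))*(1*(-5)) = (3*(-29))*(-5) = -87*(-5) = 435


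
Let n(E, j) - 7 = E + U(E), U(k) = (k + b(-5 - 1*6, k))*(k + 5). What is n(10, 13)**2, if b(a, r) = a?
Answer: 4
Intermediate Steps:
U(k) = (-11 + k)*(5 + k) (U(k) = (k + (-5 - 1*6))*(k + 5) = (k + (-5 - 6))*(5 + k) = (k - 11)*(5 + k) = (-11 + k)*(5 + k))
n(E, j) = -48 + E**2 - 5*E (n(E, j) = 7 + (E + (-55 + E**2 - 6*E)) = 7 + (-55 + E**2 - 5*E) = -48 + E**2 - 5*E)
n(10, 13)**2 = (-48 + 10**2 - 5*10)**2 = (-48 + 100 - 50)**2 = 2**2 = 4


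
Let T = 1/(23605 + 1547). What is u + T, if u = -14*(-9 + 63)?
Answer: -19014911/25152 ≈ -756.00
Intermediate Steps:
T = 1/25152 ≈ 3.9758e-5
u = -756 (u = -14*54 = -756)
u + T = -756 + 1/25152 = -19014911/25152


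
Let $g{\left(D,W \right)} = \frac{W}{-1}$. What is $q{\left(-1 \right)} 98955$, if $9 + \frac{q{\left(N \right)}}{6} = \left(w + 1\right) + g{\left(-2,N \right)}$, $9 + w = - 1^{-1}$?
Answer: $-10093410$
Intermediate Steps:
$g{\left(D,W \right)} = - W$ ($g{\left(D,W \right)} = W \left(-1\right) = - W$)
$w = -10$ ($w = -9 - 1^{-1} = -9 - 1 = -10$)
$q{\left(N \right)} = -108 - 6 N$ ($q{\left(N \right)} = -54 + 6 \left(\left(-10 + 1\right) - N\right) = -54 + 6 \left(-9 - N\right) = -54 - \left(54 + 6 N\right) = -108 - 6 N$)
$q{\left(-1 \right)} 98955 = \left(-108 - -6\right) 98955 = \left(-108 + 6\right) 98955 = \left(-102\right) 98955 = -10093410$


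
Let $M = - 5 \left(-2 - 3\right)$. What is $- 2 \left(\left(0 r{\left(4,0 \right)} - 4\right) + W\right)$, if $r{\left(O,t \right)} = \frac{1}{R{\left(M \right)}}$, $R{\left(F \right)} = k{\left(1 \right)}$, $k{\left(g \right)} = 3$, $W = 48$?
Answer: $-88$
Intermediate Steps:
$M = 25$ ($M = \left(-5\right) \left(-5\right) = 25$)
$R{\left(F \right)} = 3$
$r{\left(O,t \right)} = \frac{1}{3}$
$- 2 \left(\left(0 r{\left(4,0 \right)} - 4\right) + W\right) = - 2 \left(\left(0 \cdot \frac{1}{3} - 4\right) + 48\right) = - 2 \left(\left(0 - 4\right) + 48\right) = - 2 \left(-4 + 48\right) = \left(-2\right) 44 = -88$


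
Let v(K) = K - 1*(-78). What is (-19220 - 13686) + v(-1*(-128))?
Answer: -32700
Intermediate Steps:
v(K) = 78 + K (v(K) = K + 78 = 78 + K)
(-19220 - 13686) + v(-1*(-128)) = (-19220 - 13686) + (78 - 1*(-128)) = -32906 + (78 + 128) = -32906 + 206 = -32700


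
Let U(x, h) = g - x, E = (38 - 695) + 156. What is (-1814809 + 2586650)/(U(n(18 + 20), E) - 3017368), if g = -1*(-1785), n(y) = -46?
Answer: -110263/430791 ≈ -0.25595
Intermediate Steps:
g = 1785
E = -501 (E = -657 + 156 = -501)
U(x, h) = 1785 - x
(-1814809 + 2586650)/(U(n(18 + 20), E) - 3017368) = (-1814809 + 2586650)/((1785 - 1*(-46)) - 3017368) = 771841/((1785 + 46) - 3017368) = 771841/(1831 - 3017368) = 771841/(-3015537) = 771841*(-1/3015537) = -110263/430791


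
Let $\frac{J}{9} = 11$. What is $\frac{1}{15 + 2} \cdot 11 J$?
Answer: $\frac{1089}{17} \approx 64.059$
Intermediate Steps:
$J = 99$ ($J = 9 \cdot 11 = 99$)
$\frac{1}{15 + 2} \cdot 11 J = \frac{1}{15 + 2} \cdot 11 \cdot 99 = \frac{1}{17} \cdot 11 \cdot 99 = \frac{11}{17} \cdot 99 = \frac{1089}{17}$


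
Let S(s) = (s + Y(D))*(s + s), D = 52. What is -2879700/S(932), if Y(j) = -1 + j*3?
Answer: -719925/506542 ≈ -1.4213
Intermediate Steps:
Y(j) = -1 + 3*j
S(s) = 2*s*(155 + s) (S(s) = (s + (-1 + 3*52))*(s + s) = (s + (-1 + 156))*(2*s) = (s + 155)*(2*s) = (155 + s)*(2*s) = 2*s*(155 + s))
-2879700/S(932) = -2879700*1/(1864*(155 + 932)) = -2879700/(2*932*1087) = -2879700/2026168 = -2879700*1/2026168 = -719925/506542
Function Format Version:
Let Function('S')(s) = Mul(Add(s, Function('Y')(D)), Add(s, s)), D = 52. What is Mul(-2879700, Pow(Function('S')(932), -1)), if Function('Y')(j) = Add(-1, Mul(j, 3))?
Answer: Rational(-719925, 506542) ≈ -1.4213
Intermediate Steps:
Function('Y')(j) = Add(-1, Mul(3, j))
Function('S')(s) = Mul(2, s, Add(155, s)) (Function('S')(s) = Mul(Add(s, Add(-1, Mul(3, 52))), Add(s, s)) = Mul(Add(s, Add(-1, 156)), Mul(2, s)) = Mul(Add(s, 155), Mul(2, s)) = Mul(Add(155, s), Mul(2, s)) = Mul(2, s, Add(155, s)))
Mul(-2879700, Pow(Function('S')(932), -1)) = Mul(-2879700, Pow(Mul(2, 932, Add(155, 932)), -1)) = Mul(-2879700, Pow(Mul(2, 932, 1087), -1)) = Mul(-2879700, Pow(2026168, -1)) = Mul(-2879700, Rational(1, 2026168)) = Rational(-719925, 506542)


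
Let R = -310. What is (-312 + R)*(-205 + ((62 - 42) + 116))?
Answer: 42918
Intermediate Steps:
(-312 + R)*(-205 + ((62 - 42) + 116)) = (-312 - 310)*(-205 + ((62 - 42) + 116)) = -622*(-205 + (20 + 116)) = -622*(-205 + 136) = -622*(-69) = 42918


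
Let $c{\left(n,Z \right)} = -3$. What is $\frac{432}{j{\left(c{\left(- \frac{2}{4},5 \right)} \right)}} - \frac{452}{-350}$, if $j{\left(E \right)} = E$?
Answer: $- \frac{24974}{175} \approx -142.71$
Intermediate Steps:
$\frac{432}{j{\left(c{\left(- \frac{2}{4},5 \right)} \right)}} - \frac{452}{-350} = \frac{432}{-3} - \frac{452}{-350} = 432 \left(- \frac{1}{3}\right) - - \frac{226}{175} = -144 + \frac{226}{175} = - \frac{24974}{175}$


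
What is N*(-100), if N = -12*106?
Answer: 127200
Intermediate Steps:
N = -1272
N*(-100) = -1272*(-100) = 127200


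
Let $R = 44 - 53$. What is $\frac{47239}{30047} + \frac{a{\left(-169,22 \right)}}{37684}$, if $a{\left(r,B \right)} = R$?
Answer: $\frac{1779884053}{1132291148} \approx 1.5719$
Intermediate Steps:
$R = -9$
$a{\left(r,B \right)} = -9$
$\frac{47239}{30047} + \frac{a{\left(-169,22 \right)}}{37684} = \frac{47239}{30047} - \frac{9}{37684} = \frac{1779884053}{1132291148}$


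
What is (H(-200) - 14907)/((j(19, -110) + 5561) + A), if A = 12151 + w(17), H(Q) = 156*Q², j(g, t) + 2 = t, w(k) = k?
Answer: 6225093/17617 ≈ 353.36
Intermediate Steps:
j(g, t) = -2 + t
A = 12168 (A = 12151 + 17 = 12168)
(H(-200) - 14907)/((j(19, -110) + 5561) + A) = (156*(-200)² - 14907)/(((-2 - 110) + 5561) + 12168) = (156*40000 - 14907)/((-112 + 5561) + 12168) = (6240000 - 14907)/(5449 + 12168) = 6225093/17617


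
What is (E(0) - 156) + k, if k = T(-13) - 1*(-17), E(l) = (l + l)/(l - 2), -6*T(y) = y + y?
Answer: -404/3 ≈ -134.67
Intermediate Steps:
T(y) = -y/3 (T(y) = -(y + y)/6 = -y/3)
E(l) = 2*l/(-2 + l) (E(l) = (2*l)/(-2 + l) = 2*l/(-2 + l))
k = 64/3 (k = -⅓*(-13) - 1*(-17) = 13/3 + 17 = 64/3 ≈ 21.333)
(E(0) - 156) + k = (2*0/(-2 + 0) - 156) + 64/3 = (2*0/(-2) - 156) + 64/3 = (2*0*(-½) - 156) + 64/3 = (0 - 156) + 64/3 = -156 + 64/3 = -404/3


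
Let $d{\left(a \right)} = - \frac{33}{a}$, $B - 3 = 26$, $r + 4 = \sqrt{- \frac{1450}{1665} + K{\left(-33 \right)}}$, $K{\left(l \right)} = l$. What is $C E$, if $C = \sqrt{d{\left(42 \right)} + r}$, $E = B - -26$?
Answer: $\frac{55 \sqrt{-11557098 + 21756 i \sqrt{417323}}}{1554} \approx 64.483 + 136.51 i$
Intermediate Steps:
$r = -4 + \frac{i \sqrt{417323}}{111}$ ($r = -4 + \sqrt{- \frac{1450}{1665} - 33} = -4 + \sqrt{\left(-1450\right) \frac{1}{1665} - 33} = -4 + \sqrt{- \frac{290}{333} - 33} = -4 + \sqrt{- \frac{11279}{333}} = -4 + \frac{i \sqrt{417323}}{111} \approx -4.0 + 5.8199 i$)
$B = 29$ ($B = 3 + 26 = 29$)
$E = 55$ ($E = 29 - -26 = 29 + 26 = 55$)
$C = \sqrt{- \frac{67}{14} + \frac{i \sqrt{417323}}{111}}$ ($C = \sqrt{- \frac{33}{42} - \left(4 - \frac{i \sqrt{417323}}{111}\right)} = \sqrt{\left(-33\right) \frac{1}{42} - \left(4 - \frac{i \sqrt{417323}}{111}\right)} = \sqrt{- \frac{11}{14} - \left(4 - \frac{i \sqrt{417323}}{111}\right)} = \sqrt{- \frac{67}{14} + \frac{i \sqrt{417323}}{111}} \approx 1.1724 + 2.482 i$)
$C E = \frac{\sqrt{-11557098 + 21756 i \sqrt{417323}}}{1554} \cdot 55 = \frac{55 \sqrt{-11557098 + 21756 i \sqrt{417323}}}{1554}$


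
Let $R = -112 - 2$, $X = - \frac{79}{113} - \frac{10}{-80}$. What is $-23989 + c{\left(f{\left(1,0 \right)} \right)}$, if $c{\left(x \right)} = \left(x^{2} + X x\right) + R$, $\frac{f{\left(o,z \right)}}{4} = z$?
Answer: $-24103$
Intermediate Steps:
$X = - \frac{519}{904}$ ($X = \left(-79\right) \frac{1}{113} - - \frac{1}{8} = - \frac{79}{113} + \frac{1}{8} = - \frac{519}{904} \approx -0.57411$)
$f{\left(o,z \right)} = 4 z$
$R = -114$
$c{\left(x \right)} = -114 + x^{2} - \frac{519 x}{904}$ ($c{\left(x \right)} = \left(x^{2} - \frac{519 x}{904}\right) - 114 = -114 + x^{2} - \frac{519 x}{904}$)
$-23989 + c{\left(f{\left(1,0 \right)} \right)} = -23989 - \left(114 + 0 + \frac{519}{904} \cdot 4 \cdot 0\right) = -23989 - \left(114 - 0^{2}\right) = -23989 + \left(-114 + 0 + 0\right) = -23989 - 114 = -24103$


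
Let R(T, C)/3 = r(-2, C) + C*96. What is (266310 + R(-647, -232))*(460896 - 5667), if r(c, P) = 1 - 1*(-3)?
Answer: 90820916874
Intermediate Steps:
r(c, P) = 4 (r(c, P) = 1 + 3 = 4)
R(T, C) = 12 + 288*C (R(T, C) = 3*(4 + C*96) = 3*(4 + 96*C) = 12 + 288*C)
(266310 + R(-647, -232))*(460896 - 5667) = (266310 + (12 + 288*(-232)))*(460896 - 5667) = (266310 + (12 - 66816))*455229 = (266310 - 66804)*455229 = 199506*455229 = 90820916874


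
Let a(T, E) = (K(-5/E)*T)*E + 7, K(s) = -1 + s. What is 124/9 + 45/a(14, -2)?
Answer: 787/63 ≈ 12.492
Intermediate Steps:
a(T, E) = 7 + E*T*(-1 - 5/E) (a(T, E) = ((-1 - 5/E)*T)*E + 7 = (T*(-1 - 5/E))*E + 7 = E*T*(-1 - 5/E) + 7 = 7 + E*T*(-1 - 5/E))
124/9 + 45/a(14, -2) = 124/9 + 45/(7 - 1*14*(5 - 2)) = 124*(⅑) + 45/(7 - 1*14*3) = 124/9 + 45/(7 - 42) = 124/9 + 45/(-35) = 124/9 + 45*(-1/35) = 124/9 - 9/7 = 787/63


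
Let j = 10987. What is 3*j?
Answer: 32961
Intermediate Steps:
3*j = 3*10987 = 32961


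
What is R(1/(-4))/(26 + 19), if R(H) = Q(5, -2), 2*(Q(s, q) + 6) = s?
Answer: -7/90 ≈ -0.077778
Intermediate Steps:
Q(s, q) = -6 + s/2
R(H) = -7/2 (R(H) = -6 + (1/2)*5 = -6 + 5/2 = -7/2)
R(1/(-4))/(26 + 19) = -7/2/(26 + 19) = -7/2/45 = (1/45)*(-7/2) = -7/90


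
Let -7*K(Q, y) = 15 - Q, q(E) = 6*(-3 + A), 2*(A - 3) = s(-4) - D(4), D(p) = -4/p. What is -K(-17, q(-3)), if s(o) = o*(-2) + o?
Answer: 32/7 ≈ 4.5714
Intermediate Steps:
s(o) = -o (s(o) = -2*o + o = -o)
A = 11/2 (A = 3 + (-1*(-4) - (-4)/4)/2 = 3 + (4 - (-4)/4)/2 = 3 + (4 - 1*(-1))/2 = 3 + (4 + 1)/2 = 3 + (1/2)*5 = 3 + 5/2 = 11/2 ≈ 5.5000)
q(E) = 15 (q(E) = 6*(-3 + 11/2) = 6*(5/2) = 15)
K(Q, y) = -15/7 + Q/7 (K(Q, y) = -(15 - Q)/7 = -15/7 + Q/7)
-K(-17, q(-3)) = -(-15/7 + (1/7)*(-17)) = -(-15/7 - 17/7) = -1*(-32/7) = 32/7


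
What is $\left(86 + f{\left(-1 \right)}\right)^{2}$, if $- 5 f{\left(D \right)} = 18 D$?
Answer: $\frac{200704}{25} \approx 8028.2$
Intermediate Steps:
$f{\left(D \right)} = - \frac{18 D}{5}$
$\left(86 + f{\left(-1 \right)}\right)^{2} = \left(86 - - \frac{18}{5}\right)^{2} = \left(86 + \frac{18}{5}\right)^{2} = \left(\frac{448}{5}\right)^{2} = \frac{200704}{25}$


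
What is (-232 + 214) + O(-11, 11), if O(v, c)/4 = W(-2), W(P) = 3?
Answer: -6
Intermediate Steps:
O(v, c) = 12 (O(v, c) = 4*3 = 12)
(-232 + 214) + O(-11, 11) = (-232 + 214) + 12 = -18 + 12 = -6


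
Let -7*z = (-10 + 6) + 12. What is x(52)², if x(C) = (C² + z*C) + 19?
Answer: 347636025/49 ≈ 7.0946e+6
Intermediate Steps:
z = -8/7 (z = -((-10 + 6) + 12)/7 = -(-4 + 12)/7 = -⅐*8 = -8/7 ≈ -1.1429)
x(C) = 19 + C² - 8*C/7 (x(C) = (C² - 8*C/7) + 19 = 19 + C² - 8*C/7)
x(52)² = (19 + 52² - 8/7*52)² = (19 + 2704 - 416/7)² = (18645/7)² = 347636025/49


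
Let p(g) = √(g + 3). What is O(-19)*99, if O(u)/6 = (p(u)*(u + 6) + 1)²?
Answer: -1605582 - 61776*I ≈ -1.6056e+6 - 61776.0*I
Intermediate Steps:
p(g) = √(3 + g)
O(u) = 6*(1 + √(3 + u)*(6 + u))² (O(u) = 6*(√(3 + u)*(u + 6) + 1)² = 6*(√(3 + u)*(6 + u) + 1)² = 6*(1 + √(3 + u)*(6 + u))²)
O(-19)*99 = (6*(1 + 6*√(3 - 19) - 19*√(3 - 19))²)*99 = (6*(1 + 6*√(-16) - 76*I)²)*99 = (6*(1 + 6*(4*I) - 76*I)²)*99 = (6*(1 + 24*I - 76*I)²)*99 = (6*(1 - 52*I)²)*99 = 594*(1 - 52*I)²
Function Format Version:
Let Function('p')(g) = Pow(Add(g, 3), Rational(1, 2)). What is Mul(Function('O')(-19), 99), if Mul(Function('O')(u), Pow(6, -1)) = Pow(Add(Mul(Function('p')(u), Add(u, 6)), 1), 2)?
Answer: Add(-1605582, Mul(-61776, I)) ≈ Add(-1.6056e+6, Mul(-61776., I))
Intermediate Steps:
Function('p')(g) = Pow(Add(3, g), Rational(1, 2))
Function('O')(u) = Mul(6, Pow(Add(1, Mul(Pow(Add(3, u), Rational(1, 2)), Add(6, u))), 2)) (Function('O')(u) = Mul(6, Pow(Add(Mul(Pow(Add(3, u), Rational(1, 2)), Add(u, 6)), 1), 2)) = Mul(6, Pow(Add(Mul(Pow(Add(3, u), Rational(1, 2)), Add(6, u)), 1), 2)) = Mul(6, Pow(Add(1, Mul(Pow(Add(3, u), Rational(1, 2)), Add(6, u))), 2)))
Mul(Function('O')(-19), 99) = Mul(Mul(6, Pow(Add(1, Mul(6, Pow(Add(3, -19), Rational(1, 2))), Mul(-19, Pow(Add(3, -19), Rational(1, 2)))), 2)), 99) = Mul(Mul(6, Pow(Add(1, Mul(6, Pow(-16, Rational(1, 2))), Mul(-19, Pow(-16, Rational(1, 2)))), 2)), 99) = Mul(Mul(6, Pow(Add(1, Mul(6, Mul(4, I)), Mul(-19, Mul(4, I))), 2)), 99) = Mul(Mul(6, Pow(Add(1, Mul(24, I), Mul(-76, I)), 2)), 99) = Mul(Mul(6, Pow(Add(1, Mul(-52, I)), 2)), 99) = Mul(594, Pow(Add(1, Mul(-52, I)), 2))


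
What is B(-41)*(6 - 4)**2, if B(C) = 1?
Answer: 4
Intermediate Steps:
B(-41)*(6 - 4)**2 = 1*(6 - 4)**2 = 1*2**2 = 1*4 = 4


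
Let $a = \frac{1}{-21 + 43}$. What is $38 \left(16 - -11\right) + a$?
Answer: $\frac{22573}{22} \approx 1026.0$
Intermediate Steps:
$a = \frac{1}{22} \approx 0.045455$
$38 \left(16 - -11\right) + a = 38 \left(16 - -11\right) + \frac{1}{22} = 38 \left(16 + 11\right) + \frac{1}{22} = 38 \cdot 27 + \frac{1}{22} = 1026 + \frac{1}{22} = \frac{22573}{22}$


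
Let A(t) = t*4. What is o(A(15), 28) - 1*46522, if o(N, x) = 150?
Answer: -46372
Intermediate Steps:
A(t) = 4*t
o(A(15), 28) - 1*46522 = 150 - 1*46522 = 150 - 46522 = -46372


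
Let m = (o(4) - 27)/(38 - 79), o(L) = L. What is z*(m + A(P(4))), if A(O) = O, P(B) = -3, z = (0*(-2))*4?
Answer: 0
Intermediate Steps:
z = 0 (z = 0*4 = 0)
m = 23/41 (m = (4 - 27)/(38 - 79) = -23/(-41) = -23*(-1/41) = 23/41 ≈ 0.56098)
z*(m + A(P(4))) = 0*(23/41 - 3) = 0*(-100/41) = 0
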